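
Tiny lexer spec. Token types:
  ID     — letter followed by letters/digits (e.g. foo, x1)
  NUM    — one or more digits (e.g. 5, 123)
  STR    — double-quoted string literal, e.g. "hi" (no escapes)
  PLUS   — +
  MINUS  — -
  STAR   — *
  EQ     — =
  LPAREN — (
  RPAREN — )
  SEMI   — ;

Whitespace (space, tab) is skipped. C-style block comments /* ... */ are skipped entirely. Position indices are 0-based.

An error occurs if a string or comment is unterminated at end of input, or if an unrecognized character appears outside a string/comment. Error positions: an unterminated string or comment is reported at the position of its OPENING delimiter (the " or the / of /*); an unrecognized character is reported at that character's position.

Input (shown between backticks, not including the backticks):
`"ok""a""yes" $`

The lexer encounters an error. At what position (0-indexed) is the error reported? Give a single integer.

pos=0: enter STRING mode
pos=0: emit STR "ok" (now at pos=4)
pos=4: enter STRING mode
pos=4: emit STR "a" (now at pos=7)
pos=7: enter STRING mode
pos=7: emit STR "yes" (now at pos=12)
pos=13: ERROR — unrecognized char '$'

Answer: 13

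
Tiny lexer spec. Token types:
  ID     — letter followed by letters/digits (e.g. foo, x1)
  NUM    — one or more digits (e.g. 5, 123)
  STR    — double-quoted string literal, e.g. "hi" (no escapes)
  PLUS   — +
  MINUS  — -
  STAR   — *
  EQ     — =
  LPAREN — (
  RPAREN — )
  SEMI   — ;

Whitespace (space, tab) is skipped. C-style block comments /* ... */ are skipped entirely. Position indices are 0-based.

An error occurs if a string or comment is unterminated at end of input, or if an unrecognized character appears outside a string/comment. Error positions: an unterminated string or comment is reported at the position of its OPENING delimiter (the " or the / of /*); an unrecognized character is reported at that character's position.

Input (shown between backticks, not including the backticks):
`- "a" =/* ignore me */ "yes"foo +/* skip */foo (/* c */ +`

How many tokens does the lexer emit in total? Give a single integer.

Answer: 9

Derivation:
pos=0: emit MINUS '-'
pos=2: enter STRING mode
pos=2: emit STR "a" (now at pos=5)
pos=6: emit EQ '='
pos=7: enter COMMENT mode (saw '/*')
exit COMMENT mode (now at pos=22)
pos=23: enter STRING mode
pos=23: emit STR "yes" (now at pos=28)
pos=28: emit ID 'foo' (now at pos=31)
pos=32: emit PLUS '+'
pos=33: enter COMMENT mode (saw '/*')
exit COMMENT mode (now at pos=43)
pos=43: emit ID 'foo' (now at pos=46)
pos=47: emit LPAREN '('
pos=48: enter COMMENT mode (saw '/*')
exit COMMENT mode (now at pos=55)
pos=56: emit PLUS '+'
DONE. 9 tokens: [MINUS, STR, EQ, STR, ID, PLUS, ID, LPAREN, PLUS]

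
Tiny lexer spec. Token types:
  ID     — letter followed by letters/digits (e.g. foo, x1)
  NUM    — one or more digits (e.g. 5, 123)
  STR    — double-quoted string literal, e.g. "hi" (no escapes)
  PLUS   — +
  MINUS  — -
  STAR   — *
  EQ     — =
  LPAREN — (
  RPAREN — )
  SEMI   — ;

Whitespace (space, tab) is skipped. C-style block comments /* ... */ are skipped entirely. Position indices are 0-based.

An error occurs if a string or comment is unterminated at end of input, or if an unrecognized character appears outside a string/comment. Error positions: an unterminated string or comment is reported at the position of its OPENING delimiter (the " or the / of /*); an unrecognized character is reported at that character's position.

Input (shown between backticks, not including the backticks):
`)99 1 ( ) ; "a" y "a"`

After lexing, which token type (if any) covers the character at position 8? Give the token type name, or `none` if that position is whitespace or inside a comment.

Answer: RPAREN

Derivation:
pos=0: emit RPAREN ')'
pos=1: emit NUM '99' (now at pos=3)
pos=4: emit NUM '1' (now at pos=5)
pos=6: emit LPAREN '('
pos=8: emit RPAREN ')'
pos=10: emit SEMI ';'
pos=12: enter STRING mode
pos=12: emit STR "a" (now at pos=15)
pos=16: emit ID 'y' (now at pos=17)
pos=18: enter STRING mode
pos=18: emit STR "a" (now at pos=21)
DONE. 9 tokens: [RPAREN, NUM, NUM, LPAREN, RPAREN, SEMI, STR, ID, STR]
Position 8: char is ')' -> RPAREN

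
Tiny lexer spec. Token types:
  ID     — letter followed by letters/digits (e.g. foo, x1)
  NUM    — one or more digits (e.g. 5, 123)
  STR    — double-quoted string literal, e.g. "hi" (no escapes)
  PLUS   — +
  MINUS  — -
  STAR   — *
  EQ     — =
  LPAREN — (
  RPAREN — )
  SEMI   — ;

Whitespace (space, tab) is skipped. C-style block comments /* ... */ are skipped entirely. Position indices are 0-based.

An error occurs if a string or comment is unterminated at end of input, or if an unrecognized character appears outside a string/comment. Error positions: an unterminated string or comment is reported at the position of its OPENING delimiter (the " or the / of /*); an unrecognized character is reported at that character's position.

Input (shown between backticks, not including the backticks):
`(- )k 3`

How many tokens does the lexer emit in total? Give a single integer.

pos=0: emit LPAREN '('
pos=1: emit MINUS '-'
pos=3: emit RPAREN ')'
pos=4: emit ID 'k' (now at pos=5)
pos=6: emit NUM '3' (now at pos=7)
DONE. 5 tokens: [LPAREN, MINUS, RPAREN, ID, NUM]

Answer: 5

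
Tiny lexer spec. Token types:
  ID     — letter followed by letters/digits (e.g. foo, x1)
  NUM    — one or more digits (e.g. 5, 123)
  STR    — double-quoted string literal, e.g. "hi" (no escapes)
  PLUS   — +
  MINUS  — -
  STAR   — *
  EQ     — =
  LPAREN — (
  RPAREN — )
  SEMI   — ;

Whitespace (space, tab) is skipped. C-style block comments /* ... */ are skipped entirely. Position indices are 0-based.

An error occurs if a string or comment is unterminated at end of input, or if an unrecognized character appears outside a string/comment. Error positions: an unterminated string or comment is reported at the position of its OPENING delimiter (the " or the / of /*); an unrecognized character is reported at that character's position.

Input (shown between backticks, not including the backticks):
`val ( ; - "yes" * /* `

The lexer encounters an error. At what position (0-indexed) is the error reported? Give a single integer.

pos=0: emit ID 'val' (now at pos=3)
pos=4: emit LPAREN '('
pos=6: emit SEMI ';'
pos=8: emit MINUS '-'
pos=10: enter STRING mode
pos=10: emit STR "yes" (now at pos=15)
pos=16: emit STAR '*'
pos=18: enter COMMENT mode (saw '/*')
pos=18: ERROR — unterminated comment (reached EOF)

Answer: 18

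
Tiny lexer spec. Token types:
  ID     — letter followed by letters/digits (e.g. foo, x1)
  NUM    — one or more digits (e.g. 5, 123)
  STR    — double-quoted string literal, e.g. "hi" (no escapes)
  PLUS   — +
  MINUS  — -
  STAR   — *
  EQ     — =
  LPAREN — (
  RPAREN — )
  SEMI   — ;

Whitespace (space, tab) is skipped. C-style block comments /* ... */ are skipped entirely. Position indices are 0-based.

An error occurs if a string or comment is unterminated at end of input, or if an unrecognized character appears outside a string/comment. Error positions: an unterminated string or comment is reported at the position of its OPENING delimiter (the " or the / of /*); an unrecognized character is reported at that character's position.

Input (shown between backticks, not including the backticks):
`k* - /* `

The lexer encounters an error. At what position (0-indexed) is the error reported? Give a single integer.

pos=0: emit ID 'k' (now at pos=1)
pos=1: emit STAR '*'
pos=3: emit MINUS '-'
pos=5: enter COMMENT mode (saw '/*')
pos=5: ERROR — unterminated comment (reached EOF)

Answer: 5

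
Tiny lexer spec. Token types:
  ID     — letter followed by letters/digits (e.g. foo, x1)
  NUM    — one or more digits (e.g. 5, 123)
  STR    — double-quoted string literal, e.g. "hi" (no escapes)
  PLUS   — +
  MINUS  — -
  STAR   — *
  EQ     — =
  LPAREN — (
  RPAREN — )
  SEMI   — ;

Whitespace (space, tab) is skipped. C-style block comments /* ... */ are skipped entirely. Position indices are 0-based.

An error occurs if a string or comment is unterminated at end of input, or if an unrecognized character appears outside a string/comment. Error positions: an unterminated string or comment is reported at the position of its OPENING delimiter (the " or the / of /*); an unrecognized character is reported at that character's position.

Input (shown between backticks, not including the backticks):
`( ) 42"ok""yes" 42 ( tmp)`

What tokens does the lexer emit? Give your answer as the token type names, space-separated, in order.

Answer: LPAREN RPAREN NUM STR STR NUM LPAREN ID RPAREN

Derivation:
pos=0: emit LPAREN '('
pos=2: emit RPAREN ')'
pos=4: emit NUM '42' (now at pos=6)
pos=6: enter STRING mode
pos=6: emit STR "ok" (now at pos=10)
pos=10: enter STRING mode
pos=10: emit STR "yes" (now at pos=15)
pos=16: emit NUM '42' (now at pos=18)
pos=19: emit LPAREN '('
pos=21: emit ID 'tmp' (now at pos=24)
pos=24: emit RPAREN ')'
DONE. 9 tokens: [LPAREN, RPAREN, NUM, STR, STR, NUM, LPAREN, ID, RPAREN]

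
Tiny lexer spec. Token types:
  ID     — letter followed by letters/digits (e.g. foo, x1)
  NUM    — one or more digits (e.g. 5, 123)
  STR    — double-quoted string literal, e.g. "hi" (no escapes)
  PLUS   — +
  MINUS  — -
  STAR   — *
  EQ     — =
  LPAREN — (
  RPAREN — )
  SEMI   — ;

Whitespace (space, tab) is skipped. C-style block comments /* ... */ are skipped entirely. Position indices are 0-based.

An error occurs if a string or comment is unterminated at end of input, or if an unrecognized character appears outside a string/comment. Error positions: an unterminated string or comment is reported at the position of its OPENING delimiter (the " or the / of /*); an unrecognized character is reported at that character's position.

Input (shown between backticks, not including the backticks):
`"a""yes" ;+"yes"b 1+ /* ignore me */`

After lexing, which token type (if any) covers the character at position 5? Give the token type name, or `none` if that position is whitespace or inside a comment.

pos=0: enter STRING mode
pos=0: emit STR "a" (now at pos=3)
pos=3: enter STRING mode
pos=3: emit STR "yes" (now at pos=8)
pos=9: emit SEMI ';'
pos=10: emit PLUS '+'
pos=11: enter STRING mode
pos=11: emit STR "yes" (now at pos=16)
pos=16: emit ID 'b' (now at pos=17)
pos=18: emit NUM '1' (now at pos=19)
pos=19: emit PLUS '+'
pos=21: enter COMMENT mode (saw '/*')
exit COMMENT mode (now at pos=36)
DONE. 8 tokens: [STR, STR, SEMI, PLUS, STR, ID, NUM, PLUS]
Position 5: char is 'e' -> STR

Answer: STR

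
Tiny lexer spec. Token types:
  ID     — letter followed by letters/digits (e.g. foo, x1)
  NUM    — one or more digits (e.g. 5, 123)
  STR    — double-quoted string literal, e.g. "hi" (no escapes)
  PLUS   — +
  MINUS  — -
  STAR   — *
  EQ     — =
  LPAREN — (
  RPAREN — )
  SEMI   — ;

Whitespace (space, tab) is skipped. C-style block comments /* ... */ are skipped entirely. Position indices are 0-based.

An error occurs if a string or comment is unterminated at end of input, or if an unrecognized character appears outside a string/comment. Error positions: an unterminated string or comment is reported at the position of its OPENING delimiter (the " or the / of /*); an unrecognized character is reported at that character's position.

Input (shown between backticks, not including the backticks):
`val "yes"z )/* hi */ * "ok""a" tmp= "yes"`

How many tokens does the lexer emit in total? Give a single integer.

Answer: 10

Derivation:
pos=0: emit ID 'val' (now at pos=3)
pos=4: enter STRING mode
pos=4: emit STR "yes" (now at pos=9)
pos=9: emit ID 'z' (now at pos=10)
pos=11: emit RPAREN ')'
pos=12: enter COMMENT mode (saw '/*')
exit COMMENT mode (now at pos=20)
pos=21: emit STAR '*'
pos=23: enter STRING mode
pos=23: emit STR "ok" (now at pos=27)
pos=27: enter STRING mode
pos=27: emit STR "a" (now at pos=30)
pos=31: emit ID 'tmp' (now at pos=34)
pos=34: emit EQ '='
pos=36: enter STRING mode
pos=36: emit STR "yes" (now at pos=41)
DONE. 10 tokens: [ID, STR, ID, RPAREN, STAR, STR, STR, ID, EQ, STR]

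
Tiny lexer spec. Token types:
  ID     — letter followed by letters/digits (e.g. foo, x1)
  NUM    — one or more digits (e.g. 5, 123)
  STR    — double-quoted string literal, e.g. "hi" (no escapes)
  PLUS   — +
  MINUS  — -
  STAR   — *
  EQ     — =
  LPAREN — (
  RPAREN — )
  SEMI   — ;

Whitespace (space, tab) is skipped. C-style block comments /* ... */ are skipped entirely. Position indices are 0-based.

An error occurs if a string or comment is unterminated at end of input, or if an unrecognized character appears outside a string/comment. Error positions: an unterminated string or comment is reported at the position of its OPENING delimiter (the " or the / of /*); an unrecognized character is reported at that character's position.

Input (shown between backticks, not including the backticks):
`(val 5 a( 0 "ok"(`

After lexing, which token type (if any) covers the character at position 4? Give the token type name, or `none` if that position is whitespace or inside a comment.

Answer: none

Derivation:
pos=0: emit LPAREN '('
pos=1: emit ID 'val' (now at pos=4)
pos=5: emit NUM '5' (now at pos=6)
pos=7: emit ID 'a' (now at pos=8)
pos=8: emit LPAREN '('
pos=10: emit NUM '0' (now at pos=11)
pos=12: enter STRING mode
pos=12: emit STR "ok" (now at pos=16)
pos=16: emit LPAREN '('
DONE. 8 tokens: [LPAREN, ID, NUM, ID, LPAREN, NUM, STR, LPAREN]
Position 4: char is ' ' -> none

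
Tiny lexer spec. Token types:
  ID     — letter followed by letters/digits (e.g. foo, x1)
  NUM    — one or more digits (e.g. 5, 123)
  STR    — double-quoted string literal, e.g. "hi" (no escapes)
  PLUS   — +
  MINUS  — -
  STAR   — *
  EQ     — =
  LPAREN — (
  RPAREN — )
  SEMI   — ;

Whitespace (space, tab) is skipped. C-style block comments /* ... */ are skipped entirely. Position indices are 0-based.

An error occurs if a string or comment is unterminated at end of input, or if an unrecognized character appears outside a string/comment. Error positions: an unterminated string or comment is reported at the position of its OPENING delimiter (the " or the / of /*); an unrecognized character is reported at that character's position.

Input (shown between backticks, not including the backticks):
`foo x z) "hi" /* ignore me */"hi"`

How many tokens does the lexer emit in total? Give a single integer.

pos=0: emit ID 'foo' (now at pos=3)
pos=4: emit ID 'x' (now at pos=5)
pos=6: emit ID 'z' (now at pos=7)
pos=7: emit RPAREN ')'
pos=9: enter STRING mode
pos=9: emit STR "hi" (now at pos=13)
pos=14: enter COMMENT mode (saw '/*')
exit COMMENT mode (now at pos=29)
pos=29: enter STRING mode
pos=29: emit STR "hi" (now at pos=33)
DONE. 6 tokens: [ID, ID, ID, RPAREN, STR, STR]

Answer: 6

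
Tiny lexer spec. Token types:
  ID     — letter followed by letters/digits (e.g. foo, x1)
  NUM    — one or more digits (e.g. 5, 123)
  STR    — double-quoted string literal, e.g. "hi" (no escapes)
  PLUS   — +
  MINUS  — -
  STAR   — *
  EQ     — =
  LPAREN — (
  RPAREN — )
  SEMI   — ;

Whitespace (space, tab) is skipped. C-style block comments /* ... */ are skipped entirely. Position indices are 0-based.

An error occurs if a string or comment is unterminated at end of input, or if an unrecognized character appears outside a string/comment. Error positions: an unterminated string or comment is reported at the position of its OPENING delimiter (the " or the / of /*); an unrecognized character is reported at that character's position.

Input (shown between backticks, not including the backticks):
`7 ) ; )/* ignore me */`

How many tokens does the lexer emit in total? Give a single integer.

Answer: 4

Derivation:
pos=0: emit NUM '7' (now at pos=1)
pos=2: emit RPAREN ')'
pos=4: emit SEMI ';'
pos=6: emit RPAREN ')'
pos=7: enter COMMENT mode (saw '/*')
exit COMMENT mode (now at pos=22)
DONE. 4 tokens: [NUM, RPAREN, SEMI, RPAREN]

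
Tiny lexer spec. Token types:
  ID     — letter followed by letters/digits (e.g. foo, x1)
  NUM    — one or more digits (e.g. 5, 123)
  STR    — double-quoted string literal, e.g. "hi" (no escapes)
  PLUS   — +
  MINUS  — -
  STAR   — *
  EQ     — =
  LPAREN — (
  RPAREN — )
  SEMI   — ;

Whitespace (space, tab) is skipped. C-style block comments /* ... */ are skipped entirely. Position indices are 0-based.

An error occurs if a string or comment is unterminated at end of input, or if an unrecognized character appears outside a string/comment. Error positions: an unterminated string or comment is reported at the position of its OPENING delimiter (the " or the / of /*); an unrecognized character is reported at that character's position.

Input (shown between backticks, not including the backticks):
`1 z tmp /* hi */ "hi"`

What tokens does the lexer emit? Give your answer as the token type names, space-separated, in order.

Answer: NUM ID ID STR

Derivation:
pos=0: emit NUM '1' (now at pos=1)
pos=2: emit ID 'z' (now at pos=3)
pos=4: emit ID 'tmp' (now at pos=7)
pos=8: enter COMMENT mode (saw '/*')
exit COMMENT mode (now at pos=16)
pos=17: enter STRING mode
pos=17: emit STR "hi" (now at pos=21)
DONE. 4 tokens: [NUM, ID, ID, STR]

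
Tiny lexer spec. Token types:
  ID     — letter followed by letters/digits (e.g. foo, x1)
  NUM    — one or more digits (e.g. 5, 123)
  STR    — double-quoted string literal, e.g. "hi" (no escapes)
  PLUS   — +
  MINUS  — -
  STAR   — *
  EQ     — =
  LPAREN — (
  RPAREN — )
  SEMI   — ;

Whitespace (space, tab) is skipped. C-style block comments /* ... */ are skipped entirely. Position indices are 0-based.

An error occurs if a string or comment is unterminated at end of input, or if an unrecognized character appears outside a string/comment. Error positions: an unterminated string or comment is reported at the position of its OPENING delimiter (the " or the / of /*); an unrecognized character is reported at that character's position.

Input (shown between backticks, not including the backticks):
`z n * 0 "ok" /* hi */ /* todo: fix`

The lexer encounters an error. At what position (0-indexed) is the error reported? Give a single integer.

pos=0: emit ID 'z' (now at pos=1)
pos=2: emit ID 'n' (now at pos=3)
pos=4: emit STAR '*'
pos=6: emit NUM '0' (now at pos=7)
pos=8: enter STRING mode
pos=8: emit STR "ok" (now at pos=12)
pos=13: enter COMMENT mode (saw '/*')
exit COMMENT mode (now at pos=21)
pos=22: enter COMMENT mode (saw '/*')
pos=22: ERROR — unterminated comment (reached EOF)

Answer: 22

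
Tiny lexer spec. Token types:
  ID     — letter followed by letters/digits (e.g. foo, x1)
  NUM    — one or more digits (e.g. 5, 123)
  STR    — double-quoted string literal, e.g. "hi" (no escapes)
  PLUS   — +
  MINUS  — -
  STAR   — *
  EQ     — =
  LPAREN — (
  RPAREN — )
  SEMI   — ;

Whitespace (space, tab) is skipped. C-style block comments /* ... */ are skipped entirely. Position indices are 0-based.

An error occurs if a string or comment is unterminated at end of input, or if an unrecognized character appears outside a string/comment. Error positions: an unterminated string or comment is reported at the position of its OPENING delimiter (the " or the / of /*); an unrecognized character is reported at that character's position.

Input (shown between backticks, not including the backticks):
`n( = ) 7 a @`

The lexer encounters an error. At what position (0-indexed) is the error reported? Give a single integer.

Answer: 11

Derivation:
pos=0: emit ID 'n' (now at pos=1)
pos=1: emit LPAREN '('
pos=3: emit EQ '='
pos=5: emit RPAREN ')'
pos=7: emit NUM '7' (now at pos=8)
pos=9: emit ID 'a' (now at pos=10)
pos=11: ERROR — unrecognized char '@'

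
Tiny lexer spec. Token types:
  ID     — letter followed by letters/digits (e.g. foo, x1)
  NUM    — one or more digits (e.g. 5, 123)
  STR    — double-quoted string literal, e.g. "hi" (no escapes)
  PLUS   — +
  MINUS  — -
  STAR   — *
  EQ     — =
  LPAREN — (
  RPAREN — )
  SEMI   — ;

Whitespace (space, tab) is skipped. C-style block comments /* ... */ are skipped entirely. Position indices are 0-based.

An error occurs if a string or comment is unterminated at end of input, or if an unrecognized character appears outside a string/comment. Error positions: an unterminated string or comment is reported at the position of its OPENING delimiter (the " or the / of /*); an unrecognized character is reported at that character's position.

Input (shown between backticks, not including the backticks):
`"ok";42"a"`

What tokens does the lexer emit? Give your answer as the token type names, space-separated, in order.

pos=0: enter STRING mode
pos=0: emit STR "ok" (now at pos=4)
pos=4: emit SEMI ';'
pos=5: emit NUM '42' (now at pos=7)
pos=7: enter STRING mode
pos=7: emit STR "a" (now at pos=10)
DONE. 4 tokens: [STR, SEMI, NUM, STR]

Answer: STR SEMI NUM STR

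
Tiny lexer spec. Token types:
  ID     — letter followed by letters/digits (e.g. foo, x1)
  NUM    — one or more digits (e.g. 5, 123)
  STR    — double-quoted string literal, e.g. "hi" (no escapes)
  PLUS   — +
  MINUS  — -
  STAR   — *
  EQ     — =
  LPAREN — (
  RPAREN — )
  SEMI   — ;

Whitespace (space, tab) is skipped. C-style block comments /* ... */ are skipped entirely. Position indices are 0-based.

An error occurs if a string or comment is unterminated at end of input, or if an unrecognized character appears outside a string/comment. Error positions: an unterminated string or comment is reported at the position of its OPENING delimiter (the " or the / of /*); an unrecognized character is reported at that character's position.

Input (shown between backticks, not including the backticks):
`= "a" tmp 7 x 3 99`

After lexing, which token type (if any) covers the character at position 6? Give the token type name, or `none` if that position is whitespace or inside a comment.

Answer: ID

Derivation:
pos=0: emit EQ '='
pos=2: enter STRING mode
pos=2: emit STR "a" (now at pos=5)
pos=6: emit ID 'tmp' (now at pos=9)
pos=10: emit NUM '7' (now at pos=11)
pos=12: emit ID 'x' (now at pos=13)
pos=14: emit NUM '3' (now at pos=15)
pos=16: emit NUM '99' (now at pos=18)
DONE. 7 tokens: [EQ, STR, ID, NUM, ID, NUM, NUM]
Position 6: char is 't' -> ID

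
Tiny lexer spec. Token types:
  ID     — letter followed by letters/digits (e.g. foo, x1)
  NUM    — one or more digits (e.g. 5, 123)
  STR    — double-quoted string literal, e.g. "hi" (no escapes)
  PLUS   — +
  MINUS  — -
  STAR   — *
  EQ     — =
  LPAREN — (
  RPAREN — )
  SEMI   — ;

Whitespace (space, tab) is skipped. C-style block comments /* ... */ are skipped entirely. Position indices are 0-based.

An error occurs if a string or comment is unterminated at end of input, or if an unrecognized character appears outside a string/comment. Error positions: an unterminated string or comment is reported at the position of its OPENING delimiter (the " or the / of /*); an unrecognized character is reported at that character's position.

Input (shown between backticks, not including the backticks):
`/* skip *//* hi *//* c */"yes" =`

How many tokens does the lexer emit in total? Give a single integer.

Answer: 2

Derivation:
pos=0: enter COMMENT mode (saw '/*')
exit COMMENT mode (now at pos=10)
pos=10: enter COMMENT mode (saw '/*')
exit COMMENT mode (now at pos=18)
pos=18: enter COMMENT mode (saw '/*')
exit COMMENT mode (now at pos=25)
pos=25: enter STRING mode
pos=25: emit STR "yes" (now at pos=30)
pos=31: emit EQ '='
DONE. 2 tokens: [STR, EQ]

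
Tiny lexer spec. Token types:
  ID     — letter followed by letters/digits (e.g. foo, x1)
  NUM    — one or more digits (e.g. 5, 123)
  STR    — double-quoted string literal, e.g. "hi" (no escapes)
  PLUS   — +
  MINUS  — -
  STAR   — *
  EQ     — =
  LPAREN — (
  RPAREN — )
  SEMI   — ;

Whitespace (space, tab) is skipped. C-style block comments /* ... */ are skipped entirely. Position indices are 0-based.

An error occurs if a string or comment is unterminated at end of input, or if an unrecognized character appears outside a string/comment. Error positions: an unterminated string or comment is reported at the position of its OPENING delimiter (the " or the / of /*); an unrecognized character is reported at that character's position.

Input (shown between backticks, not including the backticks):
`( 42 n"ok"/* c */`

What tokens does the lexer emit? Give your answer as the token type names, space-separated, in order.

Answer: LPAREN NUM ID STR

Derivation:
pos=0: emit LPAREN '('
pos=2: emit NUM '42' (now at pos=4)
pos=5: emit ID 'n' (now at pos=6)
pos=6: enter STRING mode
pos=6: emit STR "ok" (now at pos=10)
pos=10: enter COMMENT mode (saw '/*')
exit COMMENT mode (now at pos=17)
DONE. 4 tokens: [LPAREN, NUM, ID, STR]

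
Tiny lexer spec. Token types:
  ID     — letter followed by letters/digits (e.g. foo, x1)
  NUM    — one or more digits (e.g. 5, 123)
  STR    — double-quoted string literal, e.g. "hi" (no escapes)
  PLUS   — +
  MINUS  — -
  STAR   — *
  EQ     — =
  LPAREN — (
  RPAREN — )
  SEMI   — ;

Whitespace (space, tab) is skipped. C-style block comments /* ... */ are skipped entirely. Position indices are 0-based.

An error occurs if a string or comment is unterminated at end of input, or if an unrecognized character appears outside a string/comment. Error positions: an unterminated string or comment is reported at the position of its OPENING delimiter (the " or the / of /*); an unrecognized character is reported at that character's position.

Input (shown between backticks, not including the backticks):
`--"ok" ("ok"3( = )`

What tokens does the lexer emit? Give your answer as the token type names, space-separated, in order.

Answer: MINUS MINUS STR LPAREN STR NUM LPAREN EQ RPAREN

Derivation:
pos=0: emit MINUS '-'
pos=1: emit MINUS '-'
pos=2: enter STRING mode
pos=2: emit STR "ok" (now at pos=6)
pos=7: emit LPAREN '('
pos=8: enter STRING mode
pos=8: emit STR "ok" (now at pos=12)
pos=12: emit NUM '3' (now at pos=13)
pos=13: emit LPAREN '('
pos=15: emit EQ '='
pos=17: emit RPAREN ')'
DONE. 9 tokens: [MINUS, MINUS, STR, LPAREN, STR, NUM, LPAREN, EQ, RPAREN]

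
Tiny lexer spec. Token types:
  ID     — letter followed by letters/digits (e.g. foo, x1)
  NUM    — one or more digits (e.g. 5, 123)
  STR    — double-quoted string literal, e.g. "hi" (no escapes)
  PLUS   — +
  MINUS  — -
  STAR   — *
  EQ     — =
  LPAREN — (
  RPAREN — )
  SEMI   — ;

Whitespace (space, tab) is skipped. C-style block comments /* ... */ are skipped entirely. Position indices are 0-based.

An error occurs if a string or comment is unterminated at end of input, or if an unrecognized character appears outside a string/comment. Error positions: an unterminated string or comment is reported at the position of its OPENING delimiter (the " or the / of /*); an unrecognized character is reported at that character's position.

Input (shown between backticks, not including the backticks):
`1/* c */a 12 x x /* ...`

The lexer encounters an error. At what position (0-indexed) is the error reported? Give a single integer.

Answer: 17

Derivation:
pos=0: emit NUM '1' (now at pos=1)
pos=1: enter COMMENT mode (saw '/*')
exit COMMENT mode (now at pos=8)
pos=8: emit ID 'a' (now at pos=9)
pos=10: emit NUM '12' (now at pos=12)
pos=13: emit ID 'x' (now at pos=14)
pos=15: emit ID 'x' (now at pos=16)
pos=17: enter COMMENT mode (saw '/*')
pos=17: ERROR — unterminated comment (reached EOF)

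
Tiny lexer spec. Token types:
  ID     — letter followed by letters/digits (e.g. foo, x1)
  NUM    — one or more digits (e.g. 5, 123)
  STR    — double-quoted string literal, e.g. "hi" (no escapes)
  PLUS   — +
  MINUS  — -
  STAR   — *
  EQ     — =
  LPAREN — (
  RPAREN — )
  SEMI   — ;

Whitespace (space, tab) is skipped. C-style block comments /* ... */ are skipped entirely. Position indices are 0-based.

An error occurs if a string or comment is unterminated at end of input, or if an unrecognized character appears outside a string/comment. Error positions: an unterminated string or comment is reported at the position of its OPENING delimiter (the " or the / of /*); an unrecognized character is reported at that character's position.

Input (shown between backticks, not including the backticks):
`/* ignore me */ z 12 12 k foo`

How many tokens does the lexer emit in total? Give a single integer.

Answer: 5

Derivation:
pos=0: enter COMMENT mode (saw '/*')
exit COMMENT mode (now at pos=15)
pos=16: emit ID 'z' (now at pos=17)
pos=18: emit NUM '12' (now at pos=20)
pos=21: emit NUM '12' (now at pos=23)
pos=24: emit ID 'k' (now at pos=25)
pos=26: emit ID 'foo' (now at pos=29)
DONE. 5 tokens: [ID, NUM, NUM, ID, ID]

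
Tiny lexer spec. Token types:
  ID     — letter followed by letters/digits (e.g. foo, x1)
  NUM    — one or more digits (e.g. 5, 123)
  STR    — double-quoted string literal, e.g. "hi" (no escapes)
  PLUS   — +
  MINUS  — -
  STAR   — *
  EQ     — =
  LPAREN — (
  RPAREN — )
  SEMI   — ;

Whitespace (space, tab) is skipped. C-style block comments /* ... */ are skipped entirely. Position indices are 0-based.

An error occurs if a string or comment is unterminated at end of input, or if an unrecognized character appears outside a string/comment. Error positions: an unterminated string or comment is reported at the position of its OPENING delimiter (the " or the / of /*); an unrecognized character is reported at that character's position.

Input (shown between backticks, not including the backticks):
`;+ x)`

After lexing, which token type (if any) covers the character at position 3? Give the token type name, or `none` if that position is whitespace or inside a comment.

pos=0: emit SEMI ';'
pos=1: emit PLUS '+'
pos=3: emit ID 'x' (now at pos=4)
pos=4: emit RPAREN ')'
DONE. 4 tokens: [SEMI, PLUS, ID, RPAREN]
Position 3: char is 'x' -> ID

Answer: ID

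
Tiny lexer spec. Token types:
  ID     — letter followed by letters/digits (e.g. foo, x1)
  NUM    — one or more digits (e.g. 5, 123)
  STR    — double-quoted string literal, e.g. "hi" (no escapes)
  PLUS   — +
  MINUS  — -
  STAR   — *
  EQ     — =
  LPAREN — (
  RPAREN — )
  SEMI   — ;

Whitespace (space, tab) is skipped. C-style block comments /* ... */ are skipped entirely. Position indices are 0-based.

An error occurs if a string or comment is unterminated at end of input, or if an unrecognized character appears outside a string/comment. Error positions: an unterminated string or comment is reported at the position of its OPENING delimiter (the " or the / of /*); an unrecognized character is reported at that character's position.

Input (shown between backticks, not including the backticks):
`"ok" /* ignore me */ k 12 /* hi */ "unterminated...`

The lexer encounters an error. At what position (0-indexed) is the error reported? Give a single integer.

Answer: 35

Derivation:
pos=0: enter STRING mode
pos=0: emit STR "ok" (now at pos=4)
pos=5: enter COMMENT mode (saw '/*')
exit COMMENT mode (now at pos=20)
pos=21: emit ID 'k' (now at pos=22)
pos=23: emit NUM '12' (now at pos=25)
pos=26: enter COMMENT mode (saw '/*')
exit COMMENT mode (now at pos=34)
pos=35: enter STRING mode
pos=35: ERROR — unterminated string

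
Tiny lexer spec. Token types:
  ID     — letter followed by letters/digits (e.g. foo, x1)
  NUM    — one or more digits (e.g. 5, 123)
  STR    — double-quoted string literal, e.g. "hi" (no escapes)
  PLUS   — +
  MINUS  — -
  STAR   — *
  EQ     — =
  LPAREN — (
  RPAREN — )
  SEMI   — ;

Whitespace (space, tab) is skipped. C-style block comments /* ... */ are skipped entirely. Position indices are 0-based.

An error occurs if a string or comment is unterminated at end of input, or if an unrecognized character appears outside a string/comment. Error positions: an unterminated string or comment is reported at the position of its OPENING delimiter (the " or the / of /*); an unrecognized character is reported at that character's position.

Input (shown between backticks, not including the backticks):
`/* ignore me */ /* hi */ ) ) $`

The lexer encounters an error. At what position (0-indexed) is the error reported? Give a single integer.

pos=0: enter COMMENT mode (saw '/*')
exit COMMENT mode (now at pos=15)
pos=16: enter COMMENT mode (saw '/*')
exit COMMENT mode (now at pos=24)
pos=25: emit RPAREN ')'
pos=27: emit RPAREN ')'
pos=29: ERROR — unrecognized char '$'

Answer: 29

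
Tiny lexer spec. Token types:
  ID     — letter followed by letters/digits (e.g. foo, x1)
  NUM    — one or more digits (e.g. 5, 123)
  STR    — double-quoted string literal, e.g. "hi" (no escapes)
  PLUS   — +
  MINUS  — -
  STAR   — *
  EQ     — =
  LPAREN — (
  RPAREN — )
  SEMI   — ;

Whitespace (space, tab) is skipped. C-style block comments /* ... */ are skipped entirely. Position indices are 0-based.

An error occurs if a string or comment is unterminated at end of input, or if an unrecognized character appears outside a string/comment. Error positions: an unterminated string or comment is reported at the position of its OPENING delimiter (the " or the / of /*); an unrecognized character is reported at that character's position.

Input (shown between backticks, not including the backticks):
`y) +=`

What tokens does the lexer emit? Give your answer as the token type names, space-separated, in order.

Answer: ID RPAREN PLUS EQ

Derivation:
pos=0: emit ID 'y' (now at pos=1)
pos=1: emit RPAREN ')'
pos=3: emit PLUS '+'
pos=4: emit EQ '='
DONE. 4 tokens: [ID, RPAREN, PLUS, EQ]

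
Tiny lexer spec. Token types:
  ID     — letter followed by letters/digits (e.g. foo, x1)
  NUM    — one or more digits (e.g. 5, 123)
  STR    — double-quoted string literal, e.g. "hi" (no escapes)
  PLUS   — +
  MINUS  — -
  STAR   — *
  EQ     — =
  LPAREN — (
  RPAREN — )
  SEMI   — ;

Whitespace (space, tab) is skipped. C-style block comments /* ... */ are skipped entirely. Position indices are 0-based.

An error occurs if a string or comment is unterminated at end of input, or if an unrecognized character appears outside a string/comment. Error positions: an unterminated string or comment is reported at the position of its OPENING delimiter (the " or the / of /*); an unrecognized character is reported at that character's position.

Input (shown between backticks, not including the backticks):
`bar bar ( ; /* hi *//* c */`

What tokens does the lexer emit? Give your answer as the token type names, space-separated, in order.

Answer: ID ID LPAREN SEMI

Derivation:
pos=0: emit ID 'bar' (now at pos=3)
pos=4: emit ID 'bar' (now at pos=7)
pos=8: emit LPAREN '('
pos=10: emit SEMI ';'
pos=12: enter COMMENT mode (saw '/*')
exit COMMENT mode (now at pos=20)
pos=20: enter COMMENT mode (saw '/*')
exit COMMENT mode (now at pos=27)
DONE. 4 tokens: [ID, ID, LPAREN, SEMI]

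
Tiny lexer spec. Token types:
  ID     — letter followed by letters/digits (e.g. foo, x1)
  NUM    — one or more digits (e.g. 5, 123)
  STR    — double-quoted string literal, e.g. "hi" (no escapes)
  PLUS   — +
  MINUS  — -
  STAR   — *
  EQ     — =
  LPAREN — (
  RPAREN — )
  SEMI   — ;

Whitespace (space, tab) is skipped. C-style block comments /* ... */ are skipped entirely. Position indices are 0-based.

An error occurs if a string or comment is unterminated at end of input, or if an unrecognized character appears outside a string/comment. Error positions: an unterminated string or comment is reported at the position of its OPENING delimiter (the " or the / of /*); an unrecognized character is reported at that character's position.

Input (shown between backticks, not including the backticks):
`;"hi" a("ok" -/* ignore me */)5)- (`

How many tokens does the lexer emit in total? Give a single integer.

Answer: 11

Derivation:
pos=0: emit SEMI ';'
pos=1: enter STRING mode
pos=1: emit STR "hi" (now at pos=5)
pos=6: emit ID 'a' (now at pos=7)
pos=7: emit LPAREN '('
pos=8: enter STRING mode
pos=8: emit STR "ok" (now at pos=12)
pos=13: emit MINUS '-'
pos=14: enter COMMENT mode (saw '/*')
exit COMMENT mode (now at pos=29)
pos=29: emit RPAREN ')'
pos=30: emit NUM '5' (now at pos=31)
pos=31: emit RPAREN ')'
pos=32: emit MINUS '-'
pos=34: emit LPAREN '('
DONE. 11 tokens: [SEMI, STR, ID, LPAREN, STR, MINUS, RPAREN, NUM, RPAREN, MINUS, LPAREN]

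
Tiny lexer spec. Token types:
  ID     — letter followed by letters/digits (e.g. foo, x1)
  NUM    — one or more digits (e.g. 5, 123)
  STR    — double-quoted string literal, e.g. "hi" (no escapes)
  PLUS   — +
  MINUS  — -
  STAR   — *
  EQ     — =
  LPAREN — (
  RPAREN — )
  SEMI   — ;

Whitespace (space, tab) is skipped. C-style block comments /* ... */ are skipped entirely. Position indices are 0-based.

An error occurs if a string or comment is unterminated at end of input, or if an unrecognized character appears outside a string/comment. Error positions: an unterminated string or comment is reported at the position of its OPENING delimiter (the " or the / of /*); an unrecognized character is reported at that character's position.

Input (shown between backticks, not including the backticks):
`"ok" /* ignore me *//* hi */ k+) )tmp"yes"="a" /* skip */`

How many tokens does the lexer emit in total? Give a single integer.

pos=0: enter STRING mode
pos=0: emit STR "ok" (now at pos=4)
pos=5: enter COMMENT mode (saw '/*')
exit COMMENT mode (now at pos=20)
pos=20: enter COMMENT mode (saw '/*')
exit COMMENT mode (now at pos=28)
pos=29: emit ID 'k' (now at pos=30)
pos=30: emit PLUS '+'
pos=31: emit RPAREN ')'
pos=33: emit RPAREN ')'
pos=34: emit ID 'tmp' (now at pos=37)
pos=37: enter STRING mode
pos=37: emit STR "yes" (now at pos=42)
pos=42: emit EQ '='
pos=43: enter STRING mode
pos=43: emit STR "a" (now at pos=46)
pos=47: enter COMMENT mode (saw '/*')
exit COMMENT mode (now at pos=57)
DONE. 9 tokens: [STR, ID, PLUS, RPAREN, RPAREN, ID, STR, EQ, STR]

Answer: 9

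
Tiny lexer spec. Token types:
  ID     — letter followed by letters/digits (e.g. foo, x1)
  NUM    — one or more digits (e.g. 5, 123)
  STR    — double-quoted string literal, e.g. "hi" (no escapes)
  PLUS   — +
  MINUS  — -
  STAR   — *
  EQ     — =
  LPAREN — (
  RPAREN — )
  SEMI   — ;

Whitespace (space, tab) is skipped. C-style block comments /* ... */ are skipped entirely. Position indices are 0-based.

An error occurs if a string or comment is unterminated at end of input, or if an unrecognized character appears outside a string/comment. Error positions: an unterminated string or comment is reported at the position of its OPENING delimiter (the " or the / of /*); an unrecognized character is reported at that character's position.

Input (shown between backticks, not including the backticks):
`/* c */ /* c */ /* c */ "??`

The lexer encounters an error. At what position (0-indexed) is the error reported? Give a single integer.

pos=0: enter COMMENT mode (saw '/*')
exit COMMENT mode (now at pos=7)
pos=8: enter COMMENT mode (saw '/*')
exit COMMENT mode (now at pos=15)
pos=16: enter COMMENT mode (saw '/*')
exit COMMENT mode (now at pos=23)
pos=24: enter STRING mode
pos=24: ERROR — unterminated string

Answer: 24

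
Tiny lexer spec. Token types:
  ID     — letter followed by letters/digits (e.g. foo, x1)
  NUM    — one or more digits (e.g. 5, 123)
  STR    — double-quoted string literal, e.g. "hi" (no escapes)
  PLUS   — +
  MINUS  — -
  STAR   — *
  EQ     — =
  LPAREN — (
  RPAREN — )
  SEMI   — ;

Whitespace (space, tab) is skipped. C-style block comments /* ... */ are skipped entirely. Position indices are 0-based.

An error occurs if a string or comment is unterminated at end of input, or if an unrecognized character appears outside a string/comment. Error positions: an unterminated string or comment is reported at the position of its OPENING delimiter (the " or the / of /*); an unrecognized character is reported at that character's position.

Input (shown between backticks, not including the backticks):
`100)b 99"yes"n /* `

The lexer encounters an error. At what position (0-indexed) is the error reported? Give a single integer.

pos=0: emit NUM '100' (now at pos=3)
pos=3: emit RPAREN ')'
pos=4: emit ID 'b' (now at pos=5)
pos=6: emit NUM '99' (now at pos=8)
pos=8: enter STRING mode
pos=8: emit STR "yes" (now at pos=13)
pos=13: emit ID 'n' (now at pos=14)
pos=15: enter COMMENT mode (saw '/*')
pos=15: ERROR — unterminated comment (reached EOF)

Answer: 15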